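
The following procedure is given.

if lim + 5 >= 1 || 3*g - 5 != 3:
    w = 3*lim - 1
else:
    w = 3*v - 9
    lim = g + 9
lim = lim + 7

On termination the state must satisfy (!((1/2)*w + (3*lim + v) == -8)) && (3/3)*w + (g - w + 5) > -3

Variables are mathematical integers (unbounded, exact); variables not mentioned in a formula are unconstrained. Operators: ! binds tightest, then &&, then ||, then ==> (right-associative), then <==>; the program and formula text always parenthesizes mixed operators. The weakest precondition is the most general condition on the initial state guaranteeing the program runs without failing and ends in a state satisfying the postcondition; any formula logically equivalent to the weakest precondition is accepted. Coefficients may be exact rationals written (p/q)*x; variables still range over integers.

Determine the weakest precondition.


Working backward. After the program, the postcondition (!((1/2)*w + (3*lim + v) == -8)) && (3/3)*w + (g - w + 5) > -3 must hold; in canonical form it is (!(3*lim + v + (1/2)*w == -8)) && g > -8.
Before lim := lim + 7: (!(3*lim + v + (1/2)*w == -29)) && g > -8
Then branch requires (!((9/2)*lim + v == -57/2)) && g > -8; else branch requires (!(3*g + (5/2)*v == -103/2)) && g > -8.
Before the if: ((lim >= -4 || 3*g != 8) ==> ((!((9/2)*lim + v == -57/2)) && g > -8)) && ((!(lim >= -4 || 3*g != 8)) ==> ((!(3*g + (5/2)*v == -103/2)) && g > -8))
Answer: WP = ((lim >= -4 || 3*g != 8) ==> ((!((9/2)*lim + v == -57/2)) && g > -8)) && ((!(lim >= -4 || 3*g != 8)) ==> ((!(3*g + (5/2)*v == -103/2)) && g > -8))


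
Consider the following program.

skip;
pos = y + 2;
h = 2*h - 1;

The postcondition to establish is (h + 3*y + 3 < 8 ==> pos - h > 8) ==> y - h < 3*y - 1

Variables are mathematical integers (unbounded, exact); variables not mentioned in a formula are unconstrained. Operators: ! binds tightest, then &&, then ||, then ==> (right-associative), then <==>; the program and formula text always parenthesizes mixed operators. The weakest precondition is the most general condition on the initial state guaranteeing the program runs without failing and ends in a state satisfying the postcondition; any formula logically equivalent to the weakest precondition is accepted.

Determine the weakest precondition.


Working backward. After the program, the postcondition (h + 3*y + 3 < 8 ==> pos - h > 8) ==> y - h < 3*y - 1 must hold; in canonical form it is (h + 3*y < 5 ==> pos > h + 8) ==> h + 2*y > 1.
Before h := 2*h - 1: (2*h + 3*y < 6 ==> pos > 2*h + 7) ==> 2*h + 2*y > 2
Before pos := y + 2: (2*h + 3*y < 6 ==> y > 2*h + 5) ==> 2*h + 2*y > 2
Before skip: (2*h + 3*y < 6 ==> y > 2*h + 5) ==> 2*h + 2*y > 2
Answer: WP = (2*h + 3*y < 6 ==> y > 2*h + 5) ==> 2*h + 2*y > 2


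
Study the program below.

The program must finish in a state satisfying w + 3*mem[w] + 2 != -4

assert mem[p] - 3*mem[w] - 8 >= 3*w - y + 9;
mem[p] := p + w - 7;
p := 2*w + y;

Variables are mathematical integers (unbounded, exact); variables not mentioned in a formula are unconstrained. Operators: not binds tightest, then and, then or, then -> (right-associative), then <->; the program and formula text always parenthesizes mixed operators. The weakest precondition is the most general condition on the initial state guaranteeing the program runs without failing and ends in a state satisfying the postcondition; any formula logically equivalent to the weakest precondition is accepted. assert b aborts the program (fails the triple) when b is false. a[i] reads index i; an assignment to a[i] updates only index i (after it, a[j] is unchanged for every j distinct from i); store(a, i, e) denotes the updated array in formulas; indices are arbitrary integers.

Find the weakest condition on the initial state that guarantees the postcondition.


Working backward. After the program, the postcondition w + 3*mem[w] + 2 != -4 must hold; in canonical form it is 3*mem[w] + w != -6.
Before p := 2*w + y: 3*mem[w] + w != -6
Before mem[p] := p + w - 7: 3*store(mem, p, p + w - 7)[w] + w != -6
Before assert mem[p] - 3*mem[w] - 8 >= 3*w - y + 9: mem[p] + y >= 3*mem[w] + 3*w + 17 and 3*store(mem, p, p + w - 7)[w] + w != -6
Answer: WP = mem[p] + y >= 3*mem[w] + 3*w + 17 and 3*store(mem, p, p + w - 7)[w] + w != -6


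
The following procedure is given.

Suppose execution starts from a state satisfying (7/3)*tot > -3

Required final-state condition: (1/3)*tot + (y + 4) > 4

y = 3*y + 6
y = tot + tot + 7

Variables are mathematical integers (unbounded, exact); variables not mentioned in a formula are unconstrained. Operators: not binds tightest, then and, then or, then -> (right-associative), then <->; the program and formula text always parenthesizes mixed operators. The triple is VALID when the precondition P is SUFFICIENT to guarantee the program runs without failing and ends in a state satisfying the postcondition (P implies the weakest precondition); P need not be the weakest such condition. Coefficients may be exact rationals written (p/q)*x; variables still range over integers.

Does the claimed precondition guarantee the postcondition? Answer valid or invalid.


Working backward. After the program, the postcondition (1/3)*tot + (y + 4) > 4 must hold; in canonical form it is (1/3)*tot + y > 0.
Before y := tot + tot + 7: (7/3)*tot > -7
Before y := 3*y + 6: (7/3)*tot > -7
The weakest precondition is (7/3)*tot > -7.
Check whether (7/3)*tot > -3 implies it.
Every state satisfying the precondition satisfies the weakest precondition: the implication holds.
Answer: valid


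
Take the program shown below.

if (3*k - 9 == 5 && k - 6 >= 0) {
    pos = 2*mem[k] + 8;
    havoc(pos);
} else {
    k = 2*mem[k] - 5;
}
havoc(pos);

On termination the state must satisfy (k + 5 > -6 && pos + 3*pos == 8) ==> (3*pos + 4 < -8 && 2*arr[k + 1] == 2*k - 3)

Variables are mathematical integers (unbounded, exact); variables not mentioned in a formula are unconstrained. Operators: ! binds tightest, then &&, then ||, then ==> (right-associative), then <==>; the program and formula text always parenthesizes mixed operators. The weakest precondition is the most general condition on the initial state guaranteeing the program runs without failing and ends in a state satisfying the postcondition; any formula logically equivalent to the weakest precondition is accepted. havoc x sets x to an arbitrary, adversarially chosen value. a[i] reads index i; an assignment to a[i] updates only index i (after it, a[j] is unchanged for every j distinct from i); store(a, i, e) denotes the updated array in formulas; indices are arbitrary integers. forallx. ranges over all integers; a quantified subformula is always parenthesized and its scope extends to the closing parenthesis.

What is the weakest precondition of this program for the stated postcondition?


Working backward. After the program, the postcondition (k + 5 > -6 && pos + 3*pos == 8) ==> (3*pos + 4 < -8 && 2*arr[k + 1] == 2*k - 3) must hold; in canonical form it is (k > -11 && 4*pos == 8) ==> (3*pos < -12 && 2*arr[k + 1] == 2*k - 3).
Before havoc pos: forall pos_1. ((k > -11 && 4*pos_1 == 8) ==> (3*pos_1 < -12 && 2*arr[k + 1] == 2*k - 3))
Then branch requires forall pos_1. ((k > -11 && 4*pos_1 == 8) ==> (3*pos_1 < -12 && 2*arr[k + 1] == 2*k - 3)); else branch requires forall pos_1. ((2*mem[k] > -6 && 4*pos_1 == 8) ==> (3*pos_1 < -12 && 2*arr[2*mem[k] - 4] == 4*mem[k] - 13)).
Before the if: ((3*k == 14 && k >= 6) ==> (forall pos_1. ((k > -11 && 4*pos_1 == 8) ==> (3*pos_1 < -12 && 2*arr[k + 1] == 2*k - 3)))) && ((!(3*k == 14 && k >= 6)) ==> (forall pos_1. ((2*mem[k] > -6 && 4*pos_1 == 8) ==> (3*pos_1 < -12 && 2*arr[2*mem[k] - 4] == 4*mem[k] - 13))))
Answer: WP = ((3*k == 14 && k >= 6) ==> (forall pos_1. ((k > -11 && 4*pos_1 == 8) ==> (3*pos_1 < -12 && 2*arr[k + 1] == 2*k - 3)))) && ((!(3*k == 14 && k >= 6)) ==> (forall pos_1. ((2*mem[k] > -6 && 4*pos_1 == 8) ==> (3*pos_1 < -12 && 2*arr[2*mem[k] - 4] == 4*mem[k] - 13))))


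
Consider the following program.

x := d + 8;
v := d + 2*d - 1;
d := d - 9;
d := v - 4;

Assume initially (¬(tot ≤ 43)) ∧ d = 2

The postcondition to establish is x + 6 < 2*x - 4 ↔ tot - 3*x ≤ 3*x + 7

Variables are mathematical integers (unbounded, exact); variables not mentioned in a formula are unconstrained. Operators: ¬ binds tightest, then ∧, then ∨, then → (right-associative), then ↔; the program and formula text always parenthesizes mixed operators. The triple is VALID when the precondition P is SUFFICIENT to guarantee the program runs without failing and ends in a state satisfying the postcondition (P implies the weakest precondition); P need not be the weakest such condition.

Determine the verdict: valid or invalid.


Working backward. After the program, the postcondition x + 6 < 2*x - 4 ↔ tot - 3*x ≤ 3*x + 7 must hold; in canonical form it is x > 10 ↔ tot ≤ 6*x + 7.
Before d := v - 4: x > 10 ↔ tot ≤ 6*x + 7
Before d := d - 9: x > 10 ↔ tot ≤ 6*x + 7
Before v := d + 2*d - 1: x > 10 ↔ tot ≤ 6*x + 7
Before x := d + 8: d > 2 ↔ tot ≤ 6*d + 55
The weakest precondition is d > 2 ↔ tot ≤ 6*d + 55.
Check whether (¬(tot ≤ 43)) ∧ d = 2 implies it.
Countermodel: at the initial state d = 2, tot = 44, the precondition holds but the weakest precondition fails.
Answer: invalid


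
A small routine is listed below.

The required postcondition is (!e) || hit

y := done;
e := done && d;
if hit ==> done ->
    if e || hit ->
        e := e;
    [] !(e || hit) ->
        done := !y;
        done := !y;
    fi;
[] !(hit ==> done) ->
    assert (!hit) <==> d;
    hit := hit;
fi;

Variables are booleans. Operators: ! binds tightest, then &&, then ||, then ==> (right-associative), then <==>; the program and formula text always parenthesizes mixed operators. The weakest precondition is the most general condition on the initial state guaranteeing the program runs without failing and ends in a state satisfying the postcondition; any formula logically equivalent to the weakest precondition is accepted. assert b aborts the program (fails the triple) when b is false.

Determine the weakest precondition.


Working backward. After the program, (!e) || hit must hold.
Then branch requires ((e || hit) ==> ((!e) || hit)) && ((!(e || hit)) ==> ((!e) || hit)); else branch requires ((!hit) <==> d) && ((!e) || hit).
Before the if: ((hit ==> done) ==> (((e || hit) ==> ((!e) || hit)) && ((!(e || hit)) ==> ((!e) || hit)))) && ((!(hit ==> done)) ==> (((!hit) <==> d) && ((!e) || hit)))
Before e := done && d: ((hit ==> done) ==> ((((done && d) || hit) ==> ((!(done && d)) || hit)) && ((!((done && d) || hit)) ==> ((!(done && d)) || hit)))) && ((!(hit ==> done)) ==> (((!hit) <==> d) && ((!(done && d)) || hit)))
Before y := done: ((hit ==> done) ==> ((((done && d) || hit) ==> ((!(done && d)) || hit)) && ((!((done && d) || hit)) ==> ((!(done && d)) || hit)))) && ((!(hit ==> done)) ==> (((!hit) <==> d) && ((!(done && d)) || hit)))
Answer: WP = ((hit ==> done) ==> ((((done && d) || hit) ==> ((!(done && d)) || hit)) && ((!((done && d) || hit)) ==> ((!(done && d)) || hit)))) && ((!(hit ==> done)) ==> (((!hit) <==> d) && ((!(done && d)) || hit)))


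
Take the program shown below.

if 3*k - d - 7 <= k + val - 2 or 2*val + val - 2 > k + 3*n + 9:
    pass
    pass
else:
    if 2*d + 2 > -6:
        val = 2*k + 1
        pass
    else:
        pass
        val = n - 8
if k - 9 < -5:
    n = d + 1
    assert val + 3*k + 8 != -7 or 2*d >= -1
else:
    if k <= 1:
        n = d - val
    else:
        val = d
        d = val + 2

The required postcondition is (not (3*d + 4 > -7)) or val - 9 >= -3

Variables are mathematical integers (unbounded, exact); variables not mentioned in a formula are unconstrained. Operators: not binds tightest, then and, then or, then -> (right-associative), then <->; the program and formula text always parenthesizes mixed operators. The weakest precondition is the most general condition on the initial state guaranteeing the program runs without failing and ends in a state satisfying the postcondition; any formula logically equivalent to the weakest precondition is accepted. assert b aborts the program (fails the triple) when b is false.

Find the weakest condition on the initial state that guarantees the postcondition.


Working backward. After the program, the postcondition (not (3*d + 4 > -7)) or val - 9 >= -3 must hold; in canonical form it is (not (3*d > -11)) or val >= 6.
Then branch requires (3*k + val != -15 or 2*d >= -1) and ((not (3*d > -11)) or val >= 6); else branch requires (k <= 1 -> ((not (3*d > -11)) or val >= 6)) and ((not (k <= 1)) -> ((not (3*d > -17)) or d >= 6)).
Before the if: (k < 4 -> ((3*k + val != -15 or 2*d >= -1) and ((not (3*d > -11)) or val >= 6))) and ((not (k < 4)) -> ((k <= 1 -> ((not (3*d > -11)) or val >= 6)) and ((not (k <= 1)) -> ((not (3*d > -17)) or d >= 6))))
Then branch requires (k < 4 -> ((3*k + val != -15 or 2*d >= -1) and ((not (3*d > -11)) or val >= 6))) and ((not (k < 4)) -> ((k <= 1 -> ((not (3*d > -11)) or val >= 6)) and ((not (k <= 1)) -> ((not (3*d > -17)) or d >= 6)))); else branch requires (2*d > -8 -> ((k < 4 -> ((5*k != -16 or 2*d >= -1) and ((not (3*d > -11)) or 2*k >= 5))) and ((not (k < 4)) -> ((k <= 1 -> ((not (3*d > -11)) or 2*k >= 5)) and ((not (k <= 1)) -> ((not (3*d > -17)) or d >= 6)))))) and ((not (2*d > -8)) -> ((k < 4 -> ((3*k + n != -7 or 2*d >= -1) and ((not (3*d > -11)) or n >= 14))) and ((not (k < 4)) -> ((k <= 1 -> ((not (3*d > -11)) or n >= 14)) and ((not (k <= 1)) -> ((not (3*d > -17)) or d >= 6)))))).
Before the if: ((2*k <= d + val + 5 or 3*val > k + 3*n + 11) -> ((k < 4 -> ((3*k + val != -15 or 2*d >= -1) and ((not (3*d > -11)) or val >= 6))) and ((not (k < 4)) -> ((k <= 1 -> ((not (3*d > -11)) or val >= 6)) and ((not (k <= 1)) -> ((not (3*d > -17)) or d >= 6)))))) and ((not (2*k <= d + val + 5 or 3*val > k + 3*n + 11)) -> ((2*d > -8 -> ((k < 4 -> ((5*k != -16 or 2*d >= -1) and ((not (3*d > -11)) or 2*k >= 5))) and ((not (k < 4)) -> ((k <= 1 -> ((not (3*d > -11)) or 2*k >= 5)) and ((not (k <= 1)) -> ((not (3*d > -17)) or d >= 6)))))) and ((not (2*d > -8)) -> ((k < 4 -> ((3*k + n != -7 or 2*d >= -1) and ((not (3*d > -11)) or n >= 14))) and ((not (k < 4)) -> ((k <= 1 -> ((not (3*d > -11)) or n >= 14)) and ((not (k <= 1)) -> ((not (3*d > -17)) or d >= 6))))))))
Answer: WP = ((2*k <= d + val + 5 or 3*val > k + 3*n + 11) -> ((k < 4 -> ((3*k + val != -15 or 2*d >= -1) and ((not (3*d > -11)) or val >= 6))) and ((not (k < 4)) -> ((k <= 1 -> ((not (3*d > -11)) or val >= 6)) and ((not (k <= 1)) -> ((not (3*d > -17)) or d >= 6)))))) and ((not (2*k <= d + val + 5 or 3*val > k + 3*n + 11)) -> ((2*d > -8 -> ((k < 4 -> ((5*k != -16 or 2*d >= -1) and ((not (3*d > -11)) or 2*k >= 5))) and ((not (k < 4)) -> ((k <= 1 -> ((not (3*d > -11)) or 2*k >= 5)) and ((not (k <= 1)) -> ((not (3*d > -17)) or d >= 6)))))) and ((not (2*d > -8)) -> ((k < 4 -> ((3*k + n != -7 or 2*d >= -1) and ((not (3*d > -11)) or n >= 14))) and ((not (k < 4)) -> ((k <= 1 -> ((not (3*d > -11)) or n >= 14)) and ((not (k <= 1)) -> ((not (3*d > -17)) or d >= 6))))))))


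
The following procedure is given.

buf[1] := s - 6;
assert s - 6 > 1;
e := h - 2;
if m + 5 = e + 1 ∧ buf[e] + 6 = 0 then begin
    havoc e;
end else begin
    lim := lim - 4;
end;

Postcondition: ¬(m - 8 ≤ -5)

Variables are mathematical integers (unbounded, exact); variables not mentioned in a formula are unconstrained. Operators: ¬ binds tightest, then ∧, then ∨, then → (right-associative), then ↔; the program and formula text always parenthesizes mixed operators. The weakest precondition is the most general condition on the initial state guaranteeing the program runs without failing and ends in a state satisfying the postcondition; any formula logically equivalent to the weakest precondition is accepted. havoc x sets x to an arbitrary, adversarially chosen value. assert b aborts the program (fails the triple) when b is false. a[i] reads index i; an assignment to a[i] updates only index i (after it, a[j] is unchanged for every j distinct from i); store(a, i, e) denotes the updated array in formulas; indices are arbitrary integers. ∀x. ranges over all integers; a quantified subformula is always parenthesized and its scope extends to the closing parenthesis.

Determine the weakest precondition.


Working backward. After the program, the postcondition ¬(m - 8 ≤ -5) must hold; in canonical form it is ¬(m ≤ 3).
Then branch requires ¬(m ≤ 3); else branch requires ¬(m ≤ 3).
Before the if: ((m = e - 4 ∧ buf[e] = -6) → (¬(m ≤ 3))) ∧ ((¬(m = e - 4 ∧ buf[e] = -6)) → (¬(m ≤ 3)))
Before e := h - 2: ((m = h - 6 ∧ buf[h - 2] = -6) → (¬(m ≤ 3))) ∧ ((¬(m = h - 6 ∧ buf[h - 2] = -6)) → (¬(m ≤ 3)))
Before assert s - 6 > 1: s > 7 ∧ ((m = h - 6 ∧ buf[h - 2] = -6) → (¬(m ≤ 3))) ∧ ((¬(m = h - 6 ∧ buf[h - 2] = -6)) → (¬(m ≤ 3)))
Before buf[1] := s - 6: s > 7 ∧ ((m = h - 6 ∧ store(buf, 1, s - 6)[h - 2] = -6) → (¬(m ≤ 3))) ∧ ((¬(m = h - 6 ∧ store(buf, 1, s - 6)[h - 2] = -6)) → (¬(m ≤ 3)))
Answer: WP = s > 7 ∧ ((m = h - 6 ∧ store(buf, 1, s - 6)[h - 2] = -6) → (¬(m ≤ 3))) ∧ ((¬(m = h - 6 ∧ store(buf, 1, s - 6)[h - 2] = -6)) → (¬(m ≤ 3)))


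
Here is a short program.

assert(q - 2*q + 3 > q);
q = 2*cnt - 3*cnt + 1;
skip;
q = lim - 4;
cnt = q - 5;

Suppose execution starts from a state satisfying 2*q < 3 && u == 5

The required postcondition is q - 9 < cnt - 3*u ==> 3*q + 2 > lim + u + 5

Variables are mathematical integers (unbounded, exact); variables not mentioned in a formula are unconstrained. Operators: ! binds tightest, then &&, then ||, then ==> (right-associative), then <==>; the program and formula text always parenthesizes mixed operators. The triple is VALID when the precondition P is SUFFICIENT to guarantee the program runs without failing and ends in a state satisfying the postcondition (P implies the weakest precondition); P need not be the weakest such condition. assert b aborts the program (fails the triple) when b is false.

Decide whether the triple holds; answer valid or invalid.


Working backward. After the program, the postcondition q - 9 < cnt - 3*u ==> 3*q + 2 > lim + u + 5 must hold; in canonical form it is q + 3*u < cnt + 9 ==> 3*q > lim + u + 3.
Before cnt := q - 5: 3*u < 4 ==> 3*q > lim + u + 3
Before q := lim - 4: 3*u < 4 ==> 2*lim > u + 15
Before skip: 3*u < 4 ==> 2*lim > u + 15
Before q := 2*cnt - 3*cnt + 1: 3*u < 4 ==> 2*lim > u + 15
Before assert q - 2*q + 3 > q: 2*q < 3 && (3*u < 4 ==> 2*lim > u + 15)
The weakest precondition is 2*q < 3 && (3*u < 4 ==> 2*lim > u + 15).
Check whether 2*q < 3 && u == 5 implies it.
Every state satisfying the precondition satisfies the weakest precondition: the implication holds.
Answer: valid


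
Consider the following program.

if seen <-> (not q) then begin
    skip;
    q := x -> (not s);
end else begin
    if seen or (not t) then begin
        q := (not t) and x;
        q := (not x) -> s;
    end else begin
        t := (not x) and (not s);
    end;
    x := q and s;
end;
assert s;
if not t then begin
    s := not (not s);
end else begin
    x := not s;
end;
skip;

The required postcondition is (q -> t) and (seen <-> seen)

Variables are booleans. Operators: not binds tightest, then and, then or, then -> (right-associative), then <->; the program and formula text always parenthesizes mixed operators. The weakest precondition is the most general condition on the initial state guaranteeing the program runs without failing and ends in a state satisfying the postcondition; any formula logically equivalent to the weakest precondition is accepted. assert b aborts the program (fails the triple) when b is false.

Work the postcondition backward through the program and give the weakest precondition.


Working backward. After the program, the postcondition (q -> t) and (seen <-> seen) must hold; in canonical form it is q -> t.
Before skip: q -> t
Then branch requires q -> t; else branch requires q -> t.
Before the if: ((not t) -> (q -> t)) and (t -> (q -> t))
Before assert s: s and ((not t) -> (q -> t)) and (t -> (q -> t))
Then branch requires s and ((not t) -> ((x -> (not s)) -> t)) and (t -> ((x -> (not s)) -> t)); else branch requires ((seen or (not t)) -> (s and ((not t) -> (((not x) -> s) -> t)) and (t -> (((not x) -> s) -> t)))) and ((not (seen or (not t))) -> (s and ((not ((not x) and (not s))) -> (q -> ((not x) and (not s)))) and (((not x) and (not s)) -> (q -> ((not x) and (not s)))))).
Before the if: ((seen <-> (not q)) -> (s and ((not t) -> ((x -> (not s)) -> t)) and (t -> ((x -> (not s)) -> t)))) and ((not (seen <-> (not q))) -> (((seen or (not t)) -> (s and ((not t) -> (((not x) -> s) -> t)) and (t -> (((not x) -> s) -> t)))) and ((not (seen or (not t))) -> (s and ((not ((not x) and (not s))) -> (q -> ((not x) and (not s)))) and (((not x) and (not s)) -> (q -> ((not x) and (not s))))))))
Answer: WP = ((seen <-> (not q)) -> (s and ((not t) -> ((x -> (not s)) -> t)) and (t -> ((x -> (not s)) -> t)))) and ((not (seen <-> (not q))) -> (((seen or (not t)) -> (s and ((not t) -> (((not x) -> s) -> t)) and (t -> (((not x) -> s) -> t)))) and ((not (seen or (not t))) -> (s and ((not ((not x) and (not s))) -> (q -> ((not x) and (not s)))) and (((not x) and (not s)) -> (q -> ((not x) and (not s))))))))


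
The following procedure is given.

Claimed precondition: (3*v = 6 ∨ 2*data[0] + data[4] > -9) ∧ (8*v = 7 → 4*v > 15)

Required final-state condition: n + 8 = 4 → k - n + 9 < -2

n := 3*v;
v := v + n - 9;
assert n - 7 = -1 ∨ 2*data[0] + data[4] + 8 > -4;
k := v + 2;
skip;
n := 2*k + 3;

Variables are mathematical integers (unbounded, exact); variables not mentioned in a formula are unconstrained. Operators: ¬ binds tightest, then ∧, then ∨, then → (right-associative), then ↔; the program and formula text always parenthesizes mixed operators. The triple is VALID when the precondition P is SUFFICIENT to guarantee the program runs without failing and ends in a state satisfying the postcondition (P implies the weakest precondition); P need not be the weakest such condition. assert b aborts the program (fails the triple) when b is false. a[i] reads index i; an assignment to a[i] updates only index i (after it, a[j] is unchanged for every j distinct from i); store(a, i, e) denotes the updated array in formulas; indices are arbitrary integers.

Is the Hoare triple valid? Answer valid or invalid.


Working backward. After the program, the postcondition n + 8 = 4 → k - n + 9 < -2 must hold; in canonical form it is n = -4 → k < n - 11.
Before n := 2*k + 3: 2*k = -7 → k > 8
Before skip: 2*k = -7 → k > 8
Before k := v + 2: 2*v = -11 → v > 6
Before assert n - 7 = -1 ∨ 2*data[0] + data[4] + 8 > -4: (n = 6 ∨ 2*data[0] + data[4] > -12) ∧ (2*v = -11 → v > 6)
Before v := v + n - 9: (n = 6 ∨ 2*data[0] + data[4] > -12) ∧ (2*n + 2*v = 7 → n + v > 15)
Before n := 3*v: (3*v = 6 ∨ 2*data[0] + data[4] > -12) ∧ (8*v = 7 → 4*v > 15)
The weakest precondition is (3*v = 6 ∨ 2*data[0] + data[4] > -12) ∧ (8*v = 7 → 4*v > 15).
Check whether (3*v = 6 ∨ 2*data[0] + data[4] > -9) ∧ (8*v = 7 → 4*v > 15) implies it.
Every state satisfying the precondition satisfies the weakest precondition: the implication holds.
Answer: valid


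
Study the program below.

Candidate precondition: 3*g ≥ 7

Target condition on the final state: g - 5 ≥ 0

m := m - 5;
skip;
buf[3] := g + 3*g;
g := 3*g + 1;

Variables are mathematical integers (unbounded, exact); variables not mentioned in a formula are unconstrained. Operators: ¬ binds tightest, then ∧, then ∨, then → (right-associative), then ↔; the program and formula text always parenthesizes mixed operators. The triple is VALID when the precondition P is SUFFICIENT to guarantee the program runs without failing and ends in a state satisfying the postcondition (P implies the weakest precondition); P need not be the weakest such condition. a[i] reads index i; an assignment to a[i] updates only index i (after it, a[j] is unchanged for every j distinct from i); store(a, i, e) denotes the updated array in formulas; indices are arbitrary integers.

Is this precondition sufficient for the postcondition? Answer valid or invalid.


Working backward. After the program, the postcondition g - 5 ≥ 0 must hold; in canonical form it is g ≥ 5.
Before g := 3*g + 1: 3*g ≥ 4
Before buf[3] := g + 3*g: 3*g ≥ 4
Before skip: 3*g ≥ 4
Before m := m - 5: 3*g ≥ 4
The weakest precondition is 3*g ≥ 4.
Check whether 3*g ≥ 7 implies it.
Every state satisfying the precondition satisfies the weakest precondition: the implication holds.
Answer: valid


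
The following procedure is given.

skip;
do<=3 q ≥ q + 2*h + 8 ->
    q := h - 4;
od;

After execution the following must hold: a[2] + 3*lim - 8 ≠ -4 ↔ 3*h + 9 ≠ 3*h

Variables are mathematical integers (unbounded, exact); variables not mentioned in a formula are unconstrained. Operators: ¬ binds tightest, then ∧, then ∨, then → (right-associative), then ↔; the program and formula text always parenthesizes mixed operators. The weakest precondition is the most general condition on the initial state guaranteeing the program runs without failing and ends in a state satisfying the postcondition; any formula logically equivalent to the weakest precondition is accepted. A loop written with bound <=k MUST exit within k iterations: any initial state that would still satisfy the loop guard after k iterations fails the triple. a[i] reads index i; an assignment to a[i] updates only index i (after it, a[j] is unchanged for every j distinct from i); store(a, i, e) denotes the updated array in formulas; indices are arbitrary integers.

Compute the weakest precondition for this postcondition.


Working backward. After the program, the postcondition a[2] + 3*lim - 8 ≠ -4 ↔ 3*h + 9 ≠ 3*h must hold; in canonical form it is a[2] + 3*lim ≠ 4.
Before the loop (bound <=3), unroll the exhaustion recursion (WP_0 = exit-now case; WP_j = one more guarded iteration, up to j = 3):
  WP_0: (¬(2*h ≤ -8)) ∧ a[2] + 3*lim ≠ 4
  WP_1: (2*h ≤ -8 → ((¬(2*h ≤ -8)) ∧ a[2] + 3*lim ≠ 4)) ∧ ((¬(2*h ≤ -8)) → a[2] + 3*lim ≠ 4)
  WP_2: (2*h ≤ -8 → ((2*h ≤ -8 → ((¬(2*h ≤ -8)) ∧ a[2] + 3*lim ≠ 4)) ∧ ((¬(2*h ≤ -8)) → a[2] + 3*lim ≠ 4))) ∧ ((¬(2*h ≤ -8)) → a[2] + 3*lim ≠ 4)
  WP_3: (2*h ≤ -8 → ((2*h ≤ -8 → ((2*h ≤ -8 → ((¬(2*h ≤ -8)) ∧ a[2] + 3*lim ≠ 4)) ∧ ((¬(2*h ≤ -8)) → a[2] + 3*lim ≠ 4))) ∧ ((¬(2*h ≤ -8)) → a[2] + 3*lim ≠ 4))) ∧ ((¬(2*h ≤ -8)) → a[2] + 3*lim ≠ 4)
So before the loop: (2*h ≤ -8 → ((2*h ≤ -8 → ((2*h ≤ -8 → ((¬(2*h ≤ -8)) ∧ a[2] + 3*lim ≠ 4)) ∧ ((¬(2*h ≤ -8)) → a[2] + 3*lim ≠ 4))) ∧ ((¬(2*h ≤ -8)) → a[2] + 3*lim ≠ 4))) ∧ ((¬(2*h ≤ -8)) → a[2] + 3*lim ≠ 4)
Before skip: (2*h ≤ -8 → ((2*h ≤ -8 → ((2*h ≤ -8 → ((¬(2*h ≤ -8)) ∧ a[2] + 3*lim ≠ 4)) ∧ ((¬(2*h ≤ -8)) → a[2] + 3*lim ≠ 4))) ∧ ((¬(2*h ≤ -8)) → a[2] + 3*lim ≠ 4))) ∧ ((¬(2*h ≤ -8)) → a[2] + 3*lim ≠ 4)
Answer: WP = (2*h ≤ -8 → ((2*h ≤ -8 → ((2*h ≤ -8 → ((¬(2*h ≤ -8)) ∧ a[2] + 3*lim ≠ 4)) ∧ ((¬(2*h ≤ -8)) → a[2] + 3*lim ≠ 4))) ∧ ((¬(2*h ≤ -8)) → a[2] + 3*lim ≠ 4))) ∧ ((¬(2*h ≤ -8)) → a[2] + 3*lim ≠ 4)


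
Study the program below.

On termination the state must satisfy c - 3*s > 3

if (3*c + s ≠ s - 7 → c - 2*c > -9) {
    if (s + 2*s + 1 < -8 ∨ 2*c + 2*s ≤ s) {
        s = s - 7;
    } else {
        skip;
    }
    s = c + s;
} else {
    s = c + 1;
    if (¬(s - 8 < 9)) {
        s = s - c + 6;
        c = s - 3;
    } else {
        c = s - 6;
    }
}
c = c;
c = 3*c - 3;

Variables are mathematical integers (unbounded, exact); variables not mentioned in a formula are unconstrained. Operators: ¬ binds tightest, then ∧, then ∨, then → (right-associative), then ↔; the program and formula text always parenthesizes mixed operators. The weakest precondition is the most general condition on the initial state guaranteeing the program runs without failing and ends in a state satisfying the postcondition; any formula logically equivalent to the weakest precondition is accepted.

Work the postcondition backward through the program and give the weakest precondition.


Working backward. After the program, the postcondition c - 3*s > 3 must hold; in canonical form it is c > 3*s + 3.
Before c := 3*c - 3: 3*c > 3*s + 6
Before c := c: 3*c > 3*s + 6
Then branch requires ((3*s < -9 ∨ 2*c + s ≤ 0) → 3*s < 15) ∧ ((¬(3*s < -9 ∨ 2*c + s ≤ 0)) → 3*s < -6); else branch requires false.
Before the if: ((3*c ≠ -7 → c < 9) → (((3*s < -9 ∨ 2*c + s ≤ 0) → 3*s < 15) ∧ ((¬(3*s < -9 ∨ 2*c + s ≤ 0)) → 3*s < -6))) ∧ (3*c ≠ -7 → c < 9)
Answer: WP = ((3*c ≠ -7 → c < 9) → (((3*s < -9 ∨ 2*c + s ≤ 0) → 3*s < 15) ∧ ((¬(3*s < -9 ∨ 2*c + s ≤ 0)) → 3*s < -6))) ∧ (3*c ≠ -7 → c < 9)


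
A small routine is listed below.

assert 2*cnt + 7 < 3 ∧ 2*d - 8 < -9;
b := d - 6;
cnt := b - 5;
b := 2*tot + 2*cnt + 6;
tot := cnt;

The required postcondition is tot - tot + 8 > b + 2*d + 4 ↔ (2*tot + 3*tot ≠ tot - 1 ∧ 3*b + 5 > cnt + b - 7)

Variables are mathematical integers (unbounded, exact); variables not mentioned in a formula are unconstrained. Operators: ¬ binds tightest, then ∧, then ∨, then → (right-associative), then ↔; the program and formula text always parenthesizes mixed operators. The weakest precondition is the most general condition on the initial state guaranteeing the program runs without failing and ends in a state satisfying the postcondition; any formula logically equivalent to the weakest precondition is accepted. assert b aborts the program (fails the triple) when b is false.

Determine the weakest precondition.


Working backward. After the program, the postcondition tot - tot + 8 > b + 2*d + 4 ↔ (2*tot + 3*tot ≠ tot - 1 ∧ 3*b + 5 > cnt + b - 7) must hold; in canonical form it is b + 2*d < 4 ↔ (4*tot ≠ -1 ∧ 2*b > cnt - 12).
Before tot := cnt: b + 2*d < 4 ↔ (4*cnt ≠ -1 ∧ 2*b > cnt - 12)
Before b := 2*tot + 2*cnt + 6: 2*cnt + 2*d + 2*tot < -2 ↔ (4*cnt ≠ -1 ∧ 3*cnt + 4*tot > -24)
Before cnt := b - 5: 2*b + 2*d + 2*tot < 8 ↔ (4*b ≠ 19 ∧ 3*b + 4*tot > -9)
Before b := d - 6: 4*d + 2*tot < 20 ↔ (4*d ≠ 43 ∧ 3*d + 4*tot > 9)
Before assert 2*cnt + 7 < 3 ∧ 2*d - 8 < -9: 2*cnt < -4 ∧ 2*d < -1 ∧ (4*d + 2*tot < 20 ↔ (4*d ≠ 43 ∧ 3*d + 4*tot > 9))
Answer: WP = 2*cnt < -4 ∧ 2*d < -1 ∧ (4*d + 2*tot < 20 ↔ (4*d ≠ 43 ∧ 3*d + 4*tot > 9))


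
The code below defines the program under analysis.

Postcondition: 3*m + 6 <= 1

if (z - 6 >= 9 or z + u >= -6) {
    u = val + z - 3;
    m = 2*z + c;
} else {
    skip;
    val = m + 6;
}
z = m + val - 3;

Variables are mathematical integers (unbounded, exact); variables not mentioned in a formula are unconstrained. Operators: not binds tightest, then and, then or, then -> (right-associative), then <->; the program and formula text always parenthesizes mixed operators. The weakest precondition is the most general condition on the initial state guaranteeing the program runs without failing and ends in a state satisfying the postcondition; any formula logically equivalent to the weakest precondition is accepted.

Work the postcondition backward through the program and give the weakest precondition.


Working backward. After the program, the postcondition 3*m + 6 <= 1 must hold; in canonical form it is 3*m <= -5.
Before z := m + val - 3: 3*m <= -5
Then branch requires 3*c + 6*z <= -5; else branch requires 3*m <= -5.
Before the if: ((z >= 15 or u + z >= -6) -> 3*c + 6*z <= -5) and ((not (z >= 15 or u + z >= -6)) -> 3*m <= -5)
Answer: WP = ((z >= 15 or u + z >= -6) -> 3*c + 6*z <= -5) and ((not (z >= 15 or u + z >= -6)) -> 3*m <= -5)


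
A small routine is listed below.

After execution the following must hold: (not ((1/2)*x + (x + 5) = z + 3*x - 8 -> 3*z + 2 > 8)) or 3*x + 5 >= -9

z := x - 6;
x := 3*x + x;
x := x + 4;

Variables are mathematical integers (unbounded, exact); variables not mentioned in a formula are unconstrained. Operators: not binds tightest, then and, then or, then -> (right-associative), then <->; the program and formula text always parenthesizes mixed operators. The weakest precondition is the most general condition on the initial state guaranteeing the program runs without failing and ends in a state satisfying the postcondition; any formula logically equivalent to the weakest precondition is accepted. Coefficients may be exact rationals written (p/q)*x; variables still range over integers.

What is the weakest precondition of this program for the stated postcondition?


Working backward. After the program, the postcondition (not ((1/2)*x + (x + 5) = z + 3*x - 8 -> 3*z + 2 > 8)) or 3*x + 5 >= -9 must hold; in canonical form it is (not ((3/2)*x + z = 13 -> 3*z > 6)) or 3*x >= -14.
Before x := x + 4: (not ((3/2)*x + z = 7 -> 3*z > 6)) or 3*x >= -26
Before x := 3*x + x: (not (6*x + z = 7 -> 3*z > 6)) or 12*x >= -26
Before z := x - 6: (not (7*x = 13 -> 3*x > 24)) or 12*x >= -26
Answer: WP = (not (7*x = 13 -> 3*x > 24)) or 12*x >= -26


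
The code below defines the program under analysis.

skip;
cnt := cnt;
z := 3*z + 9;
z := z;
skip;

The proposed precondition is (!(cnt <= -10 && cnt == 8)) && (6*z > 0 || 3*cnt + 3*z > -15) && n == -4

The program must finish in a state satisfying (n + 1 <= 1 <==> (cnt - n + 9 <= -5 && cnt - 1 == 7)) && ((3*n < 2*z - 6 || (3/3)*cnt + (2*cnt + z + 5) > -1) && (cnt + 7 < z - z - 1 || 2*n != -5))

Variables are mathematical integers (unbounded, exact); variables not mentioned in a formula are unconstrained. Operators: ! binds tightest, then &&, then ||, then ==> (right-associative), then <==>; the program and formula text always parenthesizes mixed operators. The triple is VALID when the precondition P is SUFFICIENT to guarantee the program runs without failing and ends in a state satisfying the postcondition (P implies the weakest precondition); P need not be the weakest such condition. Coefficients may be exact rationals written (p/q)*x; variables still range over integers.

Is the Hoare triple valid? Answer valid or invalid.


Working backward. After the program, the postcondition (n + 1 <= 1 <==> (cnt - n + 9 <= -5 && cnt - 1 == 7)) && ((3*n < 2*z - 6 || (3/3)*cnt + (2*cnt + z + 5) > -1) && (cnt + 7 < z - z - 1 || 2*n != -5)) must hold; in canonical form it is (n <= 0 <==> (cnt <= n - 14 && cnt == 8)) && (3*n < 2*z - 6 || 3*cnt + z > -6) && (cnt < -8 || 2*n != -5).
Before skip: (n <= 0 <==> (cnt <= n - 14 && cnt == 8)) && (3*n < 2*z - 6 || 3*cnt + z > -6) && (cnt < -8 || 2*n != -5)
Before z := z: (n <= 0 <==> (cnt <= n - 14 && cnt == 8)) && (3*n < 2*z - 6 || 3*cnt + z > -6) && (cnt < -8 || 2*n != -5)
Before z := 3*z + 9: (n <= 0 <==> (cnt <= n - 14 && cnt == 8)) && (3*n < 6*z + 12 || 3*cnt + 3*z > -15) && (cnt < -8 || 2*n != -5)
Before cnt := cnt: (n <= 0 <==> (cnt <= n - 14 && cnt == 8)) && (3*n < 6*z + 12 || 3*cnt + 3*z > -15) && (cnt < -8 || 2*n != -5)
Before skip: (n <= 0 <==> (cnt <= n - 14 && cnt == 8)) && (3*n < 6*z + 12 || 3*cnt + 3*z > -15) && (cnt < -8 || 2*n != -5)
The weakest precondition is (n <= 0 <==> (cnt <= n - 14 && cnt == 8)) && (3*n < 6*z + 12 || 3*cnt + 3*z > -15) && (cnt < -8 || 2*n != -5).
Check whether (!(cnt <= -10 && cnt == 8)) && (6*z > 0 || 3*cnt + 3*z > -15) && n == -4 implies it.
Countermodel: at the initial state cnt = 0, n = -4, z = 1, the precondition holds but the weakest precondition fails.
Answer: invalid


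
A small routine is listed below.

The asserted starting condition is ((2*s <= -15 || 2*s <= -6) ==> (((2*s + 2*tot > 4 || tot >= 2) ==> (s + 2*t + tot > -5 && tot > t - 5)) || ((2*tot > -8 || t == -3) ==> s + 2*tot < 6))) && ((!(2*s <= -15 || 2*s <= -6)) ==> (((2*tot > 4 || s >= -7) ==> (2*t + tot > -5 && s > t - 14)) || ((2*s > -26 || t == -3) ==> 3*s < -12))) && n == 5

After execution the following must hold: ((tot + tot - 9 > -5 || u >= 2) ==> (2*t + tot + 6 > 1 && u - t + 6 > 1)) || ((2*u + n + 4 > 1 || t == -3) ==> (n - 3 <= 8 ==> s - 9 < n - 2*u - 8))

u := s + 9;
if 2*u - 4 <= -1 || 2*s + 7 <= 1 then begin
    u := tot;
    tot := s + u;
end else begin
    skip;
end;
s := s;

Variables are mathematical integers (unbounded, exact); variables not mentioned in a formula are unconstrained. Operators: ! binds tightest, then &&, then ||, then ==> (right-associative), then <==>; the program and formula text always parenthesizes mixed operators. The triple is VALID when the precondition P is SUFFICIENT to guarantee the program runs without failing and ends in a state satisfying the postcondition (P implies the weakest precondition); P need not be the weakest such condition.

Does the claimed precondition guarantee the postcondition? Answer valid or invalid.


Working backward. After the program, the postcondition ((tot + tot - 9 > -5 || u >= 2) ==> (2*t + tot + 6 > 1 && u - t + 6 > 1)) || ((2*u + n + 4 > 1 || t == -3) ==> (n - 3 <= 8 ==> s - 9 < n - 2*u - 8)) must hold; in canonical form it is ((2*tot > 4 || u >= 2) ==> (2*t + tot > -5 && u > t - 5)) || ((n + 2*u > -3 || t == -3) ==> (n <= 11 ==> s + 2*u < n + 1)).
Before s := s: ((2*tot > 4 || u >= 2) ==> (2*t + tot > -5 && u > t - 5)) || ((n + 2*u > -3 || t == -3) ==> (n <= 11 ==> s + 2*u < n + 1))
Then branch requires ((2*s + 2*tot > 4 || tot >= 2) ==> (s + 2*t + tot > -5 && tot > t - 5)) || ((n + 2*tot > -3 || t == -3) ==> (n <= 11 ==> s + 2*tot < n + 1)); else branch requires ((2*tot > 4 || u >= 2) ==> (2*t + tot > -5 && u > t - 5)) || ((n + 2*u > -3 || t == -3) ==> (n <= 11 ==> s + 2*u < n + 1)).
Before the if: ((2*u <= 3 || 2*s <= -6) ==> (((2*s + 2*tot > 4 || tot >= 2) ==> (s + 2*t + tot > -5 && tot > t - 5)) || ((n + 2*tot > -3 || t == -3) ==> (n <= 11 ==> s + 2*tot < n + 1)))) && ((!(2*u <= 3 || 2*s <= -6)) ==> (((2*tot > 4 || u >= 2) ==> (2*t + tot > -5 && u > t - 5)) || ((n + 2*u > -3 || t == -3) ==> (n <= 11 ==> s + 2*u < n + 1))))
Before u := s + 9: ((2*s <= -15 || 2*s <= -6) ==> (((2*s + 2*tot > 4 || tot >= 2) ==> (s + 2*t + tot > -5 && tot > t - 5)) || ((n + 2*tot > -3 || t == -3) ==> (n <= 11 ==> s + 2*tot < n + 1)))) && ((!(2*s <= -15 || 2*s <= -6)) ==> (((2*tot > 4 || s >= -7) ==> (2*t + tot > -5 && s > t - 14)) || ((n + 2*s > -21 || t == -3) ==> (n <= 11 ==> 3*s < n - 17))))
The weakest precondition is ((2*s <= -15 || 2*s <= -6) ==> (((2*s + 2*tot > 4 || tot >= 2) ==> (s + 2*t + tot > -5 && tot > t - 5)) || ((n + 2*tot > -3 || t == -3) ==> (n <= 11 ==> s + 2*tot < n + 1)))) && ((!(2*s <= -15 || 2*s <= -6)) ==> (((2*tot > 4 || s >= -7) ==> (2*t + tot > -5 && s > t - 14)) || ((n + 2*s > -21 || t == -3) ==> (n <= 11 ==> 3*s < n - 17)))).
Check whether ((2*s <= -15 || 2*s <= -6) ==> (((2*s + 2*tot > 4 || tot >= 2) ==> (s + 2*t + tot > -5 && tot > t - 5)) || ((2*tot > -8 || t == -3) ==> s + 2*tot < 6))) && ((!(2*s <= -15 || 2*s <= -6)) ==> (((2*tot > 4 || s >= -7) ==> (2*t + tot > -5 && s > t - 14)) || ((2*s > -26 || t == -3) ==> 3*s < -12))) && n == 5 implies it.
Every state satisfying the precondition satisfies the weakest precondition: the implication holds.
Answer: valid


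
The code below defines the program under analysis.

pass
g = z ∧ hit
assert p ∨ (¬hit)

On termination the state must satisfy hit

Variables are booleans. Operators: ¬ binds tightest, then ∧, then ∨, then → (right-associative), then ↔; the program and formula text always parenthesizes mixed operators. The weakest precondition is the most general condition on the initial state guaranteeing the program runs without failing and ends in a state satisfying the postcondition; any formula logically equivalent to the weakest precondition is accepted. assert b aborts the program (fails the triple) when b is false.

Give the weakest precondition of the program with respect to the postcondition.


Working backward. After the program, hit must hold.
Before assert p ∨ (¬hit): (p ∨ (¬hit)) ∧ hit
Before g := z ∧ hit: (p ∨ (¬hit)) ∧ hit
Before skip: (p ∨ (¬hit)) ∧ hit
Answer: WP = (p ∨ (¬hit)) ∧ hit


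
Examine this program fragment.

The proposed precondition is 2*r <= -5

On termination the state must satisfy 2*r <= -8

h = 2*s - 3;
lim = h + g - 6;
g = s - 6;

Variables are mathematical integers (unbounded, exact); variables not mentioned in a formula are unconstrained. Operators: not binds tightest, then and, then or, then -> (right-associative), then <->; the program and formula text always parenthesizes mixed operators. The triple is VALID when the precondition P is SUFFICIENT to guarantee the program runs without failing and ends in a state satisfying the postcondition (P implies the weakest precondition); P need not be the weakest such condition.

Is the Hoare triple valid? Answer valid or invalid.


Working backward. After the program, 2*r <= -8 must hold.
Before g := s - 6: 2*r <= -8
Before lim := h + g - 6: 2*r <= -8
Before h := 2*s - 3: 2*r <= -8
The weakest precondition is 2*r <= -8.
Check whether 2*r <= -5 implies it.
Countermodel: at the initial state r = -3, the precondition holds but the weakest precondition fails.
Answer: invalid
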